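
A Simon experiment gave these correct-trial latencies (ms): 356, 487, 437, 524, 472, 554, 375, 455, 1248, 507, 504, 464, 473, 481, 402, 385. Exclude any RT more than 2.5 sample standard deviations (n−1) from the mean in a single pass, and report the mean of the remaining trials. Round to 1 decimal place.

n = 16, ΣRT = 8124, M = 507.750
Σ(x−M)² = 630623.00; s = √(630623.00/15) = 205.040
Cutoffs: 507.750 ± 2.5·205.040 → [-4.9, 1020.4]
Outside: 1248 → excluded.
Retained (n=15): Σ = 6876, mean = 6876/15 = 458.400

458.4 ms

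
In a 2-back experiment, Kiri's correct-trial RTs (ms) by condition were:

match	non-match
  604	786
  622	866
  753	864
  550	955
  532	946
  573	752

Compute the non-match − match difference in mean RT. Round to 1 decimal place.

M(match) = 3634/6 = 605.667
M(non-match) = 5169/6 = 861.500
Difference = 861.500 − 605.667 = 255.833 ms

255.8 ms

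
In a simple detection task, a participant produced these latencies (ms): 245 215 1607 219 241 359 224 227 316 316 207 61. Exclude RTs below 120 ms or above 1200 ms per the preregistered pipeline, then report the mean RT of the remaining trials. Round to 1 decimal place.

256.9 ms

Excluded: 61, 1607
Retained (n=10): Σ = 2569
Mean = 2569/10 = 256.9000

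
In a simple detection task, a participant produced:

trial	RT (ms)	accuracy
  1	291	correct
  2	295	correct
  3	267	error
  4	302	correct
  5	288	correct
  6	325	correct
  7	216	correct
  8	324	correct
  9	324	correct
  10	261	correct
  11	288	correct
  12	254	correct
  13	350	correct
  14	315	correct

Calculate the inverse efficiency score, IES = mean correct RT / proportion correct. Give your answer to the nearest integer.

Correct trials (n=13): 291, 295, 302, 288, 325, 216, 324, 324, 261, 288, 254, 350, 315
Mean correct RT = 3833/13 = 294.8462 ms
Proportion correct = 13/14
IES = 294.8462 / (13/14) = 317.527 ms

318 ms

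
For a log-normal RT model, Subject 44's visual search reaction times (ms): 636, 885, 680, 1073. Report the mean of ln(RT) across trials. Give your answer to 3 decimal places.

6.685

ln(RT): 6.4552, 6.7856, 6.5221, 6.9782
Σ ln(RT) = 26.7411
Mean = 26.7411/4 = 6.68527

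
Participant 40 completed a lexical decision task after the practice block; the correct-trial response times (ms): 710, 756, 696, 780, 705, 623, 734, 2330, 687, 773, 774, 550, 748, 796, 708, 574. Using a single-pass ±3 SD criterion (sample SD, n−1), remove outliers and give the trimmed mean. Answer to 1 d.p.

n = 16, ΣRT = 12944, M = 809.000
Σ(x−M)² = 2544500.00; s = √(2544500.00/15) = 411.866
Cutoffs: 809.000 ± 3·411.866 → [-426.6, 2044.6]
Outside: 2330 → excluded.
Retained (n=15): Σ = 10614, mean = 10614/15 = 707.600

707.6 ms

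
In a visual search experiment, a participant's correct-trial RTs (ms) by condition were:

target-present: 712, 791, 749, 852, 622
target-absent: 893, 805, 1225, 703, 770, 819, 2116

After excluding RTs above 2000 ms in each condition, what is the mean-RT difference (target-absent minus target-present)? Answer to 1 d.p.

124.0 ms

target-absent: exclude 2116
M(target-present) = 3726/5 = 745.200
M(target-absent) = 5215/6 = 869.167
Difference = 869.167 − 745.200 = 123.967 ms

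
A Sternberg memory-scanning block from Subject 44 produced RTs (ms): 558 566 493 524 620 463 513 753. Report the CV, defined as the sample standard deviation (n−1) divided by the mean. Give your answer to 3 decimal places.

0.163

n = 8, Σ = 4490, M = 561.2500
Σ(x−M)² = 58279.500; s = √(58279.500/7) = 91.2450
CV = 91.2450 / 561.2500 = 0.16257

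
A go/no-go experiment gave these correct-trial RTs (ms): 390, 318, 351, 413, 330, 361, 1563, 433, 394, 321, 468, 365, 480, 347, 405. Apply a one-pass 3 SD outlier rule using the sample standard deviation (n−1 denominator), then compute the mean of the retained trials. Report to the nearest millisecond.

n = 15, ΣRT = 6939, M = 462.600
Σ(x−M)² = 1332051.60; s = √(1332051.60/14) = 308.458
Cutoffs: 462.600 ± 3·308.458 → [-462.8, 1388.0]
Outside: 1563 → excluded.
Retained (n=14): Σ = 5376, mean = 5376/14 = 384.000

384 ms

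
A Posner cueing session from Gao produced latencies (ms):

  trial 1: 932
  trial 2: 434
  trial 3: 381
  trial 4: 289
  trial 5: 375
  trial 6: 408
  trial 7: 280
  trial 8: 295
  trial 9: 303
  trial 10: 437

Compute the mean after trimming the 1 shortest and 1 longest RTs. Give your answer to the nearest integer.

365 ms

Sorted: 280, 289, 295, 303, 375, 381, 408, 434, 437, 932
Drop lowest 1 (280) and highest 1 (932)
Remaining (n=8): Σ = 2922, mean = 2922/8 = 365.250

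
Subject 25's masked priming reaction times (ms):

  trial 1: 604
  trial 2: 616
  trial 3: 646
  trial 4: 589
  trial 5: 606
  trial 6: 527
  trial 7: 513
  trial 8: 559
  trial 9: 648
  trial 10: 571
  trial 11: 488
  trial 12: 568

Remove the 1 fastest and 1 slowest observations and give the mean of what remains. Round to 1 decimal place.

Sorted: 488, 513, 527, 559, 568, 571, 589, 604, 606, 616, 646, 648
Drop lowest 1 (488) and highest 1 (648)
Remaining (n=10): Σ = 5799, mean = 5799/10 = 579.900

579.9 ms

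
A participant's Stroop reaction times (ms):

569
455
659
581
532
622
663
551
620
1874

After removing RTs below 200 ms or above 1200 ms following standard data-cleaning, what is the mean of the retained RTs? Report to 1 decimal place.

583.6 ms

Excluded: 1874
Retained (n=9): Σ = 5252
Mean = 5252/9 = 583.5556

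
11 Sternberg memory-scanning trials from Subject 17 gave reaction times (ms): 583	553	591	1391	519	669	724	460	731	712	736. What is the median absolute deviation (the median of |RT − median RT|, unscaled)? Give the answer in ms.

78 ms

Sorted: 460, 519, 553, 583, 591, 669, 712, 724, 731, 736, 1391 → median = 669
|x − 669|: 86, 116, 78, 722, 150, 0, 55, 209, 62, 43, 67
Sorted deviations: 0, 43, 55, 62, 67, 78, 86, 116, 150, 209, 722 → MAD = 78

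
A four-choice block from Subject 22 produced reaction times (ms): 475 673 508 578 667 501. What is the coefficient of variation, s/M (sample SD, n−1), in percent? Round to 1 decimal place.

15.3%

n = 6, Σ = 3402, M = 567.0000
Σ(x−M)² = 37658.000; s = √(37658.000/5) = 86.7848
CV = 86.7848 / 567.0000 = 0.15306 = 15.306%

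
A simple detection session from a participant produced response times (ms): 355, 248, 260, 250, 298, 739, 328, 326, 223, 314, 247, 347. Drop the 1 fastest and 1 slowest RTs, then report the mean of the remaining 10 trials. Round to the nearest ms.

Sorted: 223, 247, 248, 250, 260, 298, 314, 326, 328, 347, 355, 739
Drop lowest 1 (223) and highest 1 (739)
Remaining (n=10): Σ = 2973, mean = 2973/10 = 297.300

297 ms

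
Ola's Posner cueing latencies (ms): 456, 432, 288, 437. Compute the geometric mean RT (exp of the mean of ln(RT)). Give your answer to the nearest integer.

397 ms

ln(RT): 6.1225, 6.0684, 5.6630, 6.0799
Mean ln(RT) = 23.9338/4 = 5.98345
Geometric mean = exp(5.98345) = 396.81 ms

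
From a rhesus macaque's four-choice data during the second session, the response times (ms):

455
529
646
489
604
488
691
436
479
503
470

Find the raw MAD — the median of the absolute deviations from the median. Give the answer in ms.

34 ms

Sorted: 436, 455, 470, 479, 488, 489, 503, 529, 604, 646, 691 → median = 489
|x − 489|: 34, 40, 157, 0, 115, 1, 202, 53, 10, 14, 19
Sorted deviations: 0, 1, 10, 14, 19, 34, 40, 53, 115, 157, 202 → MAD = 34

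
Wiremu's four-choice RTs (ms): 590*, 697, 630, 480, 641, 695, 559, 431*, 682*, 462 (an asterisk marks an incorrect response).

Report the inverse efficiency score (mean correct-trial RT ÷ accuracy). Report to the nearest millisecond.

Correct trials (n=7): 697, 630, 480, 641, 695, 559, 462
Mean correct RT = 4164/7 = 594.8571 ms
Proportion correct = 7/10
IES = 594.8571 / (7/10) = 849.796 ms

850 ms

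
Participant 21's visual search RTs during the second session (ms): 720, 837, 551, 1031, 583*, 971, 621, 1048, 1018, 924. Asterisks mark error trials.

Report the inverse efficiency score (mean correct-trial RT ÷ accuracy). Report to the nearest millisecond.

953 ms

Correct trials (n=9): 720, 837, 551, 1031, 971, 621, 1048, 1018, 924
Mean correct RT = 7721/9 = 857.8889 ms
Proportion correct = 9/10
IES = 857.8889 / (9/10) = 953.210 ms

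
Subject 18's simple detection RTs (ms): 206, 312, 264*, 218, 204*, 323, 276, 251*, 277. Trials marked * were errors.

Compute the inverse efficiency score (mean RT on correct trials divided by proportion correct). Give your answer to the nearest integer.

Correct trials (n=6): 206, 312, 218, 323, 276, 277
Mean correct RT = 1612/6 = 268.6667 ms
Proportion correct = 6/9
IES = 268.6667 / (6/9) = 403.000 ms

403 ms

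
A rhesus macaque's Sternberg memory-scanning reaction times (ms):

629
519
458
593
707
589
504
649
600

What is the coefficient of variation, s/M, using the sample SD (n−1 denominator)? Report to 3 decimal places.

0.133

n = 9, Σ = 5248, M = 583.1111
Σ(x−M)² = 48234.889; s = √(48234.889/8) = 77.6490
CV = 77.6490 / 583.1111 = 0.13316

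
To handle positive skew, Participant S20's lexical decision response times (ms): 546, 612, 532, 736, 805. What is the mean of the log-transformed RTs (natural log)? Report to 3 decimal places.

ln(RT): 6.3026, 6.4167, 6.2766, 6.6012, 6.6908
Σ ln(RT) = 32.2881
Mean = 32.2881/5 = 6.45761

6.458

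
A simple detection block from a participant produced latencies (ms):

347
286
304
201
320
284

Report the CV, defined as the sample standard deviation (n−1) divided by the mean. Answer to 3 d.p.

0.171

n = 6, Σ = 1742, M = 290.3333
Σ(x−M)² = 12317.333; s = √(12317.333/5) = 49.6333
CV = 49.6333 / 290.3333 = 0.17095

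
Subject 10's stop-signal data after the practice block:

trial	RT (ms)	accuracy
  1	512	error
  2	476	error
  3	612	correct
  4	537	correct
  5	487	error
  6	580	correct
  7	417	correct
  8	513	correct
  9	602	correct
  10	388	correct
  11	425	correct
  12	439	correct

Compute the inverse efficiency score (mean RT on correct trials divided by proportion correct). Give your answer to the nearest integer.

669 ms

Correct trials (n=9): 612, 537, 580, 417, 513, 602, 388, 425, 439
Mean correct RT = 4513/9 = 501.4444 ms
Proportion correct = 9/12
IES = 501.4444 / (9/12) = 668.593 ms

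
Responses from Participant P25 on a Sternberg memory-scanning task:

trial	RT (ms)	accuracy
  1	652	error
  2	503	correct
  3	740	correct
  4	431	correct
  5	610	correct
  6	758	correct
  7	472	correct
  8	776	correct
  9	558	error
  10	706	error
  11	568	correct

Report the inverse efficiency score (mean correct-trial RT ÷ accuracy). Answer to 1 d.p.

835.0 ms

Correct trials (n=8): 503, 740, 431, 610, 758, 472, 776, 568
Mean correct RT = 4858/8 = 607.2500 ms
Proportion correct = 8/11
IES = 607.2500 / (8/11) = 834.969 ms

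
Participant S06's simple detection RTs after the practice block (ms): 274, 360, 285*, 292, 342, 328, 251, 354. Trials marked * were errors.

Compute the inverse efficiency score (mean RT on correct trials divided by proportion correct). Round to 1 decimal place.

Correct trials (n=7): 274, 360, 292, 342, 328, 251, 354
Mean correct RT = 2201/7 = 314.4286 ms
Proportion correct = 7/8
IES = 314.4286 / (7/8) = 359.347 ms

359.3 ms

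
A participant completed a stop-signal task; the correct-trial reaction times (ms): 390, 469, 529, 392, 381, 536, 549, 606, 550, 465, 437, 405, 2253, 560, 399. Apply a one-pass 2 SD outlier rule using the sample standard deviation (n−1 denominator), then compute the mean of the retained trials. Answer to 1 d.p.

n = 15, ΣRT = 8921, M = 594.733
Σ(x−M)² = 3023572.93; s = √(3023572.93/14) = 464.725
Cutoffs: 594.733 ± 2·464.725 → [-334.7, 1524.2]
Outside: 2253 → excluded.
Retained (n=14): Σ = 6668, mean = 6668/14 = 476.286

476.3 ms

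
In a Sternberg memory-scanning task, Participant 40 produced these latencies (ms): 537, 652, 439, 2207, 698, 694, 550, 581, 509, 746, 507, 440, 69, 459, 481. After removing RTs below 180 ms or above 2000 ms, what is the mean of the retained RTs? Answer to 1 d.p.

Excluded: 69, 2207
Retained (n=13): Σ = 7293
Mean = 7293/13 = 561.0000

561.0 ms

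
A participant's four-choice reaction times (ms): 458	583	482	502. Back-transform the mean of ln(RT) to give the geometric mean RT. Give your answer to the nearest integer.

ln(RT): 6.1269, 6.3682, 6.1779, 6.2186
Mean ln(RT) = 24.8916/4 = 6.22290
Geometric mean = exp(6.22290) = 504.16 ms

504 ms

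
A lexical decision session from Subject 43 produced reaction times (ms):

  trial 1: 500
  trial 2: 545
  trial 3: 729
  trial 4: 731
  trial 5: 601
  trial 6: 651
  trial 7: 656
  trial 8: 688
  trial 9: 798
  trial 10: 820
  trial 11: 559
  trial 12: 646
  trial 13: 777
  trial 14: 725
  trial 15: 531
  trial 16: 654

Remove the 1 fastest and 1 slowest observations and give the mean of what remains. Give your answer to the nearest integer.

664 ms

Sorted: 500, 531, 545, 559, 601, 646, 651, 654, 656, 688, 725, 729, 731, 777, 798, 820
Drop lowest 1 (500) and highest 1 (820)
Remaining (n=14): Σ = 9291, mean = 9291/14 = 663.643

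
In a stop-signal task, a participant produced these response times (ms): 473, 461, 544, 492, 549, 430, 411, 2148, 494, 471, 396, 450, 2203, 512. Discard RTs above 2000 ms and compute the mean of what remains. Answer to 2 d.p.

473.58 ms

Excluded: 2148, 2203
Retained (n=12): Σ = 5683
Mean = 5683/12 = 473.5833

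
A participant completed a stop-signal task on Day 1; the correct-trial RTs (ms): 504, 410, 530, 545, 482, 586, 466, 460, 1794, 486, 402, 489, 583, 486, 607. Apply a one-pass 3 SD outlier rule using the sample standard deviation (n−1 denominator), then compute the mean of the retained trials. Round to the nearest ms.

n = 15, ΣRT = 8830, M = 588.667
Σ(x−M)² = 1606481.33; s = √(1606481.33/14) = 338.746
Cutoffs: 588.667 ± 3·338.746 → [-427.6, 1604.9]
Outside: 1794 → excluded.
Retained (n=14): Σ = 7036, mean = 7036/14 = 502.571

503 ms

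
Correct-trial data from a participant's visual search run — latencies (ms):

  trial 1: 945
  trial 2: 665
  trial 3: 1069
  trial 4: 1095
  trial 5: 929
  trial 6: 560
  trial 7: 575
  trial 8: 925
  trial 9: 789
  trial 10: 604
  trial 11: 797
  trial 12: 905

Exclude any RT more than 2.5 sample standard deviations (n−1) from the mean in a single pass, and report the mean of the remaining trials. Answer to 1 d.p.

n = 12, ΣRT = 9858, M = 821.500
Σ(x−M)² = 383151.00; s = √(383151.00/11) = 186.633
Cutoffs: 821.500 ± 2.5·186.633 → [354.9, 1288.1]
No RTs fall outside the cutoffs; all 12 retained. Mean = 9858/12 = 821.500

821.5 ms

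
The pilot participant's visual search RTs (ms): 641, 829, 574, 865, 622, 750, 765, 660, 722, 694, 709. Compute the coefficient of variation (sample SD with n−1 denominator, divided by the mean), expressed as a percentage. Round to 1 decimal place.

12.3%

n = 11, Σ = 7831, M = 711.9091
Σ(x−M)² = 76672.909; s = √(76672.909/10) = 87.5631
CV = 87.5631 / 711.9091 = 0.12300 = 12.300%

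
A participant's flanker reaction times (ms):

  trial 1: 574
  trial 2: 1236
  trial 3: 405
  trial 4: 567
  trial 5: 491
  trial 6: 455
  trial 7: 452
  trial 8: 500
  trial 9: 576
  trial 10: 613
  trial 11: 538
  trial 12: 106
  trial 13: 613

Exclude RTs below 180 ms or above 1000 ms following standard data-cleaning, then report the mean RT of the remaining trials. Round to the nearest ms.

526 ms

Excluded: 106, 1236
Retained (n=11): Σ = 5784
Mean = 5784/11 = 525.8182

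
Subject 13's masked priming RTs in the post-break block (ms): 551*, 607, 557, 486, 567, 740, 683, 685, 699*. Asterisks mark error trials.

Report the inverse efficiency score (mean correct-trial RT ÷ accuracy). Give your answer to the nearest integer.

794 ms

Correct trials (n=7): 607, 557, 486, 567, 740, 683, 685
Mean correct RT = 4325/7 = 617.8571 ms
Proportion correct = 7/9
IES = 617.8571 / (7/9) = 794.388 ms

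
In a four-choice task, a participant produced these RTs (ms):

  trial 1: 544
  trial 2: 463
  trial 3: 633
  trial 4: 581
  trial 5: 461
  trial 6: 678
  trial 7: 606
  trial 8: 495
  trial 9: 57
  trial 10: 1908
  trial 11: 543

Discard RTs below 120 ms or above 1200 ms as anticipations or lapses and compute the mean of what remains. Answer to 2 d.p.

Excluded: 57, 1908
Retained (n=9): Σ = 5004
Mean = 5004/9 = 556.0000

556.00 ms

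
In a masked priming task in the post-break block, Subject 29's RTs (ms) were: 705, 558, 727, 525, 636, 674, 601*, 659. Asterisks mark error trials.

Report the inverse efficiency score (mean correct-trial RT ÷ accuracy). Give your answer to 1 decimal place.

732.1 ms

Correct trials (n=7): 705, 558, 727, 525, 636, 674, 659
Mean correct RT = 4484/7 = 640.5714 ms
Proportion correct = 7/8
IES = 640.5714 / (7/8) = 732.082 ms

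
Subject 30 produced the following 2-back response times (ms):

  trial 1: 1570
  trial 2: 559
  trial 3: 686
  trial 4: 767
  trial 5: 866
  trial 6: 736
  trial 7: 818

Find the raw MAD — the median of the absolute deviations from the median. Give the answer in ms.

Sorted: 559, 686, 736, 767, 818, 866, 1570 → median = 767
|x − 767|: 803, 208, 81, 0, 99, 31, 51
Sorted deviations: 0, 31, 51, 81, 99, 208, 803 → MAD = 81

81 ms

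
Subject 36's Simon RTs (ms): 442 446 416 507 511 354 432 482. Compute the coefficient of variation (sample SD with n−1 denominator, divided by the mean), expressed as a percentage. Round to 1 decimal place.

n = 8, Σ = 3590, M = 448.7500
Σ(x−M)² = 18757.500; s = √(18757.500/7) = 51.7653
CV = 51.7653 / 448.7500 = 0.11535 = 11.535%

11.5%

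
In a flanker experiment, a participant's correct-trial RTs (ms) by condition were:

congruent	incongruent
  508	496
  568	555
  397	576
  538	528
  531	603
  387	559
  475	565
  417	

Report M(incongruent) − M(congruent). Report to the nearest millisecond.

77 ms

M(congruent) = 3821/8 = 477.625
M(incongruent) = 3882/7 = 554.571
Difference = 554.571 − 477.625 = 76.946 ms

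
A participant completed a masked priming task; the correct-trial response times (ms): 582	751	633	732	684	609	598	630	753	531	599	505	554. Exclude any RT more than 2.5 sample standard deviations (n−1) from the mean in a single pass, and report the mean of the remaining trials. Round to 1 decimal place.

n = 13, ΣRT = 8161, M = 627.769
Σ(x−M)² = 78966.31; s = √(78966.31/12) = 81.120
Cutoffs: 627.769 ± 2.5·81.120 → [425.0, 830.6]
No RTs fall outside the cutoffs; all 13 retained. Mean = 8161/13 = 627.769

627.8 ms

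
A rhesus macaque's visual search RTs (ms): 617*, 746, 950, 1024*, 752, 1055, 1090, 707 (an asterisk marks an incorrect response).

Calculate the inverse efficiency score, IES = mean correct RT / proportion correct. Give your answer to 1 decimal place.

Correct trials (n=6): 746, 950, 752, 1055, 1090, 707
Mean correct RT = 5300/6 = 883.3333 ms
Proportion correct = 6/8
IES = 883.3333 / (6/8) = 1177.778 ms

1177.8 ms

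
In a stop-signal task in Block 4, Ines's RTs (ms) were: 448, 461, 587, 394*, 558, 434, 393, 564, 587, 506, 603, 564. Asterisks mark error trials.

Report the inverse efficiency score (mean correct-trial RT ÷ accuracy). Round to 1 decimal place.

565.8 ms

Correct trials (n=11): 448, 461, 587, 558, 434, 393, 564, 587, 506, 603, 564
Mean correct RT = 5705/11 = 518.6364 ms
Proportion correct = 11/12
IES = 518.6364 / (11/12) = 565.785 ms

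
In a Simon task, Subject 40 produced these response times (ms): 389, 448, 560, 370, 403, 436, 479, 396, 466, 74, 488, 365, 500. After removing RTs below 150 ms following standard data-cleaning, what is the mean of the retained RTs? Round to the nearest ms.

442 ms

Excluded: 74
Retained (n=12): Σ = 5300
Mean = 5300/12 = 441.6667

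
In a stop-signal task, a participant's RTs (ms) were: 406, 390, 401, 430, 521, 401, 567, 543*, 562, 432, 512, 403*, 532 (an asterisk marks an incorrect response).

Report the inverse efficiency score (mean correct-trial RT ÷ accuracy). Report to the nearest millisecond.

Correct trials (n=11): 406, 390, 401, 430, 521, 401, 567, 562, 432, 512, 532
Mean correct RT = 5154/11 = 468.5455 ms
Proportion correct = 11/13
IES = 468.5455 / (11/13) = 553.736 ms

554 ms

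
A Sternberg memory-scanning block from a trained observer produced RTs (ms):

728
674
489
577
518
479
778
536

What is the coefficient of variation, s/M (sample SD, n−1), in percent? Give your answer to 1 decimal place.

n = 8, Σ = 4779, M = 597.3750
Σ(x−M)² = 91799.875; s = √(91799.875/7) = 114.5175
CV = 114.5175 / 597.3750 = 0.19170 = 19.170%

19.2%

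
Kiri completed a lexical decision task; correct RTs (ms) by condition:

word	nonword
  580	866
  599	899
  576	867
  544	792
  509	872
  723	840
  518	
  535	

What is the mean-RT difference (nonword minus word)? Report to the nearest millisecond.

M(word) = 4584/8 = 573.000
M(nonword) = 5136/6 = 856.000
Difference = 856.000 − 573.000 = 283.000 ms

283 ms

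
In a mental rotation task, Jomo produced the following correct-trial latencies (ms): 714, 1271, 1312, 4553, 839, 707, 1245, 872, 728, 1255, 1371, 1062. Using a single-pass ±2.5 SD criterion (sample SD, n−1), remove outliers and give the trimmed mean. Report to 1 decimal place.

1034.2 ms

n = 12, ΣRT = 15929, M = 1327.417
Σ(x−M)² = 12058642.92; s = √(12058642.92/11) = 1047.015
Cutoffs: 1327.417 ± 2.5·1047.015 → [-1290.1, 3945.0]
Outside: 4553 → excluded.
Retained (n=11): Σ = 11376, mean = 11376/11 = 1034.182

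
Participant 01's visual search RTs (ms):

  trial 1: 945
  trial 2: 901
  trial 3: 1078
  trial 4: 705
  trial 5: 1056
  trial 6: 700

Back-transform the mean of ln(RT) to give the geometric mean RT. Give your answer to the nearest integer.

884 ms

ln(RT): 6.8512, 6.8035, 6.9829, 6.5582, 6.9622, 6.5511
Mean ln(RT) = 40.7091/6 = 6.78485
Geometric mean = exp(6.78485) = 884.34 ms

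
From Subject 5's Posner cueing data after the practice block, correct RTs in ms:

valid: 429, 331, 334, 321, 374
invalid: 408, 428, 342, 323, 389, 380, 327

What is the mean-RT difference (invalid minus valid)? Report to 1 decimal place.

13.2 ms

M(valid) = 1789/5 = 357.800
M(invalid) = 2597/7 = 371.000
Difference = 371.000 − 357.800 = 13.200 ms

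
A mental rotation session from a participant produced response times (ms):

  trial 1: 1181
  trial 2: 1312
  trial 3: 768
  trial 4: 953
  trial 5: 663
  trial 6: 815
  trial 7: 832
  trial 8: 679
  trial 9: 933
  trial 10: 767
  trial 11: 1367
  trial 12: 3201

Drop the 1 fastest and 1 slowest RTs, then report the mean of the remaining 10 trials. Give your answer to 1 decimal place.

960.7 ms

Sorted: 663, 679, 767, 768, 815, 832, 933, 953, 1181, 1312, 1367, 3201
Drop lowest 1 (663) and highest 1 (3201)
Remaining (n=10): Σ = 9607, mean = 9607/10 = 960.700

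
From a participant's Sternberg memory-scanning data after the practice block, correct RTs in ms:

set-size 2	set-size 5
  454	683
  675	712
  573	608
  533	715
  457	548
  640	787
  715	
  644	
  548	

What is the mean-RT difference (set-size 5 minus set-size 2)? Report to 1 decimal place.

M(set-size 2) = 5239/9 = 582.111
M(set-size 5) = 4053/6 = 675.500
Difference = 675.500 − 582.111 = 93.389 ms

93.4 ms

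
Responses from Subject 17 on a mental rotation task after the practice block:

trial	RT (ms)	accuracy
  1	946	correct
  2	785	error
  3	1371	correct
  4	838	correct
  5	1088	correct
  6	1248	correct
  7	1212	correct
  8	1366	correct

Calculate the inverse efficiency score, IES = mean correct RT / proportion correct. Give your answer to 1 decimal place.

1317.4 ms

Correct trials (n=7): 946, 1371, 838, 1088, 1248, 1212, 1366
Mean correct RT = 8069/7 = 1152.7143 ms
Proportion correct = 7/8
IES = 1152.7143 / (7/8) = 1317.388 ms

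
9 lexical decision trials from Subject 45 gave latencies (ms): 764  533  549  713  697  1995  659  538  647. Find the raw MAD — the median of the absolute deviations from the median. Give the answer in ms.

105 ms

Sorted: 533, 538, 549, 647, 659, 697, 713, 764, 1995 → median = 659
|x − 659|: 105, 126, 110, 54, 38, 1336, 0, 121, 12
Sorted deviations: 0, 12, 38, 54, 105, 110, 121, 126, 1336 → MAD = 105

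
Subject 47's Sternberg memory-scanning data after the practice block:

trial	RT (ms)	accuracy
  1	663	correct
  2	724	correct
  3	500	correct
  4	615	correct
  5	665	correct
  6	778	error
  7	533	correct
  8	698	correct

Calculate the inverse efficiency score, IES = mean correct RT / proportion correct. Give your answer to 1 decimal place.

718.0 ms

Correct trials (n=7): 663, 724, 500, 615, 665, 533, 698
Mean correct RT = 4398/7 = 628.2857 ms
Proportion correct = 7/8
IES = 628.2857 / (7/8) = 718.041 ms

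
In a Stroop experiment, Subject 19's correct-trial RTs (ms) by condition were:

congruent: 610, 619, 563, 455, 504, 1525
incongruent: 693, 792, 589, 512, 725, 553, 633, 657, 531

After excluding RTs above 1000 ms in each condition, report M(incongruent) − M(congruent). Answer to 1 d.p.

81.5 ms

congruent: exclude 1525
M(congruent) = 2751/5 = 550.200
M(incongruent) = 5685/9 = 631.667
Difference = 631.667 − 550.200 = 81.467 ms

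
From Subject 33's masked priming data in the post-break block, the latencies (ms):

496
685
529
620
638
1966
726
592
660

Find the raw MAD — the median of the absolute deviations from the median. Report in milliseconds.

Sorted: 496, 529, 592, 620, 638, 660, 685, 726, 1966 → median = 638
|x − 638|: 142, 47, 109, 18, 0, 1328, 88, 46, 22
Sorted deviations: 0, 18, 22, 46, 47, 88, 109, 142, 1328 → MAD = 47

47 ms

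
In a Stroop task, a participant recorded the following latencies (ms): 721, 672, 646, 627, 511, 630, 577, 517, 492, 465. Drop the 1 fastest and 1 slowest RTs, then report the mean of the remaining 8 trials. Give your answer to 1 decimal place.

Sorted: 465, 492, 511, 517, 577, 627, 630, 646, 672, 721
Drop lowest 1 (465) and highest 1 (721)
Remaining (n=8): Σ = 4672, mean = 4672/8 = 584.000

584.0 ms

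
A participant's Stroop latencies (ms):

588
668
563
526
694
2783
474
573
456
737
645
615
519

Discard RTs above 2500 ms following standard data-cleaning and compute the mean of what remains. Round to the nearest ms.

588 ms

Excluded: 2783
Retained (n=12): Σ = 7058
Mean = 7058/12 = 588.1667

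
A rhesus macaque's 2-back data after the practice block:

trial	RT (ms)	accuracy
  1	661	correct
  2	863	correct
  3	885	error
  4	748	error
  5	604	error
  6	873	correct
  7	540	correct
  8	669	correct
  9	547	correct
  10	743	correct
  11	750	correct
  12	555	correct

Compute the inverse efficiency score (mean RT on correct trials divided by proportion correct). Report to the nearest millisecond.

919 ms

Correct trials (n=9): 661, 863, 873, 540, 669, 547, 743, 750, 555
Mean correct RT = 6201/9 = 689.0000 ms
Proportion correct = 9/12
IES = 689.0000 / (9/12) = 918.667 ms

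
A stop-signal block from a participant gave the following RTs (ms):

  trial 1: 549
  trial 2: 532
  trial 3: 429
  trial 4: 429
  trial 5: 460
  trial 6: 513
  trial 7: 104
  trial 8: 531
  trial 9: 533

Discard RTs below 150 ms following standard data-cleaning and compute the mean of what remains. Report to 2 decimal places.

497.00 ms

Excluded: 104
Retained (n=8): Σ = 3976
Mean = 3976/8 = 497.0000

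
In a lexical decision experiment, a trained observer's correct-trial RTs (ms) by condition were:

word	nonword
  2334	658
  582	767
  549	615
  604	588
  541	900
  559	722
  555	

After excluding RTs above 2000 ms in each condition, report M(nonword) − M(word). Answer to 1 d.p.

word: exclude 2334
M(word) = 3390/6 = 565.000
M(nonword) = 4250/6 = 708.333
Difference = 708.333 − 565.000 = 143.333 ms

143.3 ms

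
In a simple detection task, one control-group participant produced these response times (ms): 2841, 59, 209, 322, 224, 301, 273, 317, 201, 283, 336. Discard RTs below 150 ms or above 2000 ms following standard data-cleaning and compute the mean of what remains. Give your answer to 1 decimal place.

Excluded: 59, 2841
Retained (n=9): Σ = 2466
Mean = 2466/9 = 274.0000

274.0 ms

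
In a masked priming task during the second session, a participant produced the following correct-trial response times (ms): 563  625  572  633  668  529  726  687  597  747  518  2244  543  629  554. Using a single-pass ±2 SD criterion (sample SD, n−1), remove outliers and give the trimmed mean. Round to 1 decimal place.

613.6 ms

n = 15, ΣRT = 10835, M = 722.333
Σ(x−M)² = 2549779.33; s = √(2549779.33/14) = 426.764
Cutoffs: 722.333 ± 2·426.764 → [-131.2, 1575.9]
Outside: 2244 → excluded.
Retained (n=14): Σ = 8591, mean = 8591/14 = 613.643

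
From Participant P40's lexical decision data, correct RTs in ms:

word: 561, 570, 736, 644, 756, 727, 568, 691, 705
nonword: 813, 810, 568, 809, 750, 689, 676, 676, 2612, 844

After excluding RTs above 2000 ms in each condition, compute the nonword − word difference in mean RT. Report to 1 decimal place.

75.2 ms

nonword: exclude 2612
M(word) = 5958/9 = 662.000
M(nonword) = 6635/9 = 737.222
Difference = 737.222 − 662.000 = 75.222 ms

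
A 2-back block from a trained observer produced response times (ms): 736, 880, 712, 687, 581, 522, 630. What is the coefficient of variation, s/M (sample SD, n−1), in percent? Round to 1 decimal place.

n = 7, Σ = 4748, M = 678.2857
Σ(x−M)² = 81453.429; s = √(81453.429/6) = 116.5143
CV = 116.5143 / 678.2857 = 0.17178 = 17.178%

17.2%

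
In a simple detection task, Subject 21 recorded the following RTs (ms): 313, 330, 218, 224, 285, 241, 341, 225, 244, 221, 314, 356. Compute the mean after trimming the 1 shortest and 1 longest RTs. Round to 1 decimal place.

273.8 ms

Sorted: 218, 221, 224, 225, 241, 244, 285, 313, 314, 330, 341, 356
Drop lowest 1 (218) and highest 1 (356)
Remaining (n=10): Σ = 2738, mean = 2738/10 = 273.800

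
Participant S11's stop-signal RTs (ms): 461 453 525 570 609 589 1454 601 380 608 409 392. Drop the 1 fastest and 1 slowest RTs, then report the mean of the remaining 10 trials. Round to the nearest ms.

522 ms

Sorted: 380, 392, 409, 453, 461, 525, 570, 589, 601, 608, 609, 1454
Drop lowest 1 (380) and highest 1 (1454)
Remaining (n=10): Σ = 5217, mean = 5217/10 = 521.700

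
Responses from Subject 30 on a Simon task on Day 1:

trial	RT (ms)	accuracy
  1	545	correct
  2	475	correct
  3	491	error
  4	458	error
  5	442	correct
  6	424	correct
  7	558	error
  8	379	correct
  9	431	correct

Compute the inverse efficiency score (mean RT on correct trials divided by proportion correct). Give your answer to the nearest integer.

Correct trials (n=6): 545, 475, 442, 424, 379, 431
Mean correct RT = 2696/6 = 449.3333 ms
Proportion correct = 6/9
IES = 449.3333 / (6/9) = 674.000 ms

674 ms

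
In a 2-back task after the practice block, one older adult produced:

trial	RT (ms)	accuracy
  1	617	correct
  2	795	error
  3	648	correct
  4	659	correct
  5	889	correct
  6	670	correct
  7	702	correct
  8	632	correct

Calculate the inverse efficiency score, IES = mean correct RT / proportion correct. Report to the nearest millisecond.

Correct trials (n=7): 617, 648, 659, 889, 670, 702, 632
Mean correct RT = 4817/7 = 688.1429 ms
Proportion correct = 7/8
IES = 688.1429 / (7/8) = 786.449 ms

786 ms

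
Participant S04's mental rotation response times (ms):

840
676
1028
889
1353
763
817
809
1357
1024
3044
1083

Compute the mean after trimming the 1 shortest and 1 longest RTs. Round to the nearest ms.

996 ms

Sorted: 676, 763, 809, 817, 840, 889, 1024, 1028, 1083, 1353, 1357, 3044
Drop lowest 1 (676) and highest 1 (3044)
Remaining (n=10): Σ = 9963, mean = 9963/10 = 996.300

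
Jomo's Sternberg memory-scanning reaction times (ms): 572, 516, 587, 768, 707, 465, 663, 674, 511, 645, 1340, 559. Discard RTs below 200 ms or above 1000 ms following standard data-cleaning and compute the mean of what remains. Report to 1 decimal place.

Excluded: 1340
Retained (n=11): Σ = 6667
Mean = 6667/11 = 606.0909

606.1 ms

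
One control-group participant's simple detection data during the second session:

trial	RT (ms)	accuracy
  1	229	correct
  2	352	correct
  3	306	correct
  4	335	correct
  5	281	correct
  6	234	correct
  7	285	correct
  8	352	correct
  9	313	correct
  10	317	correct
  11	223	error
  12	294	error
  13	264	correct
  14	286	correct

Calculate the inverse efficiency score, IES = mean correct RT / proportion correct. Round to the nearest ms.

346 ms

Correct trials (n=12): 229, 352, 306, 335, 281, 234, 285, 352, 313, 317, 264, 286
Mean correct RT = 3554/12 = 296.1667 ms
Proportion correct = 12/14
IES = 296.1667 / (12/14) = 345.528 ms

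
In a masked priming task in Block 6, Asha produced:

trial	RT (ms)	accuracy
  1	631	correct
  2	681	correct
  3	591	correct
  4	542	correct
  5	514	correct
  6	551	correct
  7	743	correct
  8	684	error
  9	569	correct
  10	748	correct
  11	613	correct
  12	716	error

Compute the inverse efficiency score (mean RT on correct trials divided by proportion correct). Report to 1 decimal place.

Correct trials (n=10): 631, 681, 591, 542, 514, 551, 743, 569, 748, 613
Mean correct RT = 6183/10 = 618.3000 ms
Proportion correct = 10/12
IES = 618.3000 / (10/12) = 741.960 ms

742.0 ms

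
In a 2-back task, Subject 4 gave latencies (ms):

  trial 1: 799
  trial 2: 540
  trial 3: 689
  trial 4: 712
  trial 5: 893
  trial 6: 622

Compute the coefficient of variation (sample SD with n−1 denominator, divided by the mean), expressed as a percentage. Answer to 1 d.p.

n = 6, Σ = 4255, M = 709.1667
Σ(x−M)² = 78494.833; s = √(78494.833/5) = 125.2955
CV = 125.2955 / 709.1667 = 0.17668 = 17.668%

17.7%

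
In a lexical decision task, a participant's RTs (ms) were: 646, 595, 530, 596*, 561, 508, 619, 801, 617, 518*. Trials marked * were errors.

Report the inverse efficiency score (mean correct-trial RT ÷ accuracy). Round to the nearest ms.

762 ms

Correct trials (n=8): 646, 595, 530, 561, 508, 619, 801, 617
Mean correct RT = 4877/8 = 609.6250 ms
Proportion correct = 8/10
IES = 609.6250 / (8/10) = 762.031 ms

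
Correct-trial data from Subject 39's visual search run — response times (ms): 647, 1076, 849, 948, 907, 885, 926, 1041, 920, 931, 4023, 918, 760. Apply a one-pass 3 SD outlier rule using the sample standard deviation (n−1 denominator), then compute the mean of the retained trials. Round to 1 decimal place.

900.7 ms

n = 13, ΣRT = 14831, M = 1140.846
Σ(x−M)² = 9141045.69; s = √(9141045.69/12) = 872.785
Cutoffs: 1140.846 ± 3·872.785 → [-1477.5, 3759.2]
Outside: 4023 → excluded.
Retained (n=12): Σ = 10808, mean = 10808/12 = 900.667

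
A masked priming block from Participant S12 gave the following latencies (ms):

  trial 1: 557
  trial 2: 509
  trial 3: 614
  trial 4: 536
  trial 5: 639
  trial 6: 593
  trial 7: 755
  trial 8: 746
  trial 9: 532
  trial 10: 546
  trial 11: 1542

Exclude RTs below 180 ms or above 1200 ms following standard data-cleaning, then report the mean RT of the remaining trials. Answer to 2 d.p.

Excluded: 1542
Retained (n=10): Σ = 6027
Mean = 6027/10 = 602.7000

602.70 ms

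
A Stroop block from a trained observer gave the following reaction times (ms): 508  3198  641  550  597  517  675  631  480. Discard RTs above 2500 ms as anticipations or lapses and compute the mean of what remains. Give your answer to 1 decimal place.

574.9 ms

Excluded: 3198
Retained (n=8): Σ = 4599
Mean = 4599/8 = 574.8750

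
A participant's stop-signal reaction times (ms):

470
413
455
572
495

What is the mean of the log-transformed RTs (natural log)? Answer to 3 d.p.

ln(RT): 6.1527, 6.0234, 6.1203, 6.3491, 6.2046
Σ ln(RT) = 30.8502
Mean = 30.8502/5 = 6.17003

6.170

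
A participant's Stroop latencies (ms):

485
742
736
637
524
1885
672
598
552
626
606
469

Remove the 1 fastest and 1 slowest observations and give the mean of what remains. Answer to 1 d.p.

617.8 ms

Sorted: 469, 485, 524, 552, 598, 606, 626, 637, 672, 736, 742, 1885
Drop lowest 1 (469) and highest 1 (1885)
Remaining (n=10): Σ = 6178, mean = 6178/10 = 617.800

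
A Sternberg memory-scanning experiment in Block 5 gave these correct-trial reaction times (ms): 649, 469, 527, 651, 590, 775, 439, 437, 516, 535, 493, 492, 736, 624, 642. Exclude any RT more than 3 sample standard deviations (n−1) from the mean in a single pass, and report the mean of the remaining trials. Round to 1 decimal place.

571.7 ms

n = 15, ΣRT = 8575, M = 571.667
Σ(x−M)² = 153895.33; s = √(153895.33/14) = 104.845
Cutoffs: 571.667 ± 3·104.845 → [257.1, 886.2]
No RTs fall outside the cutoffs; all 15 retained. Mean = 8575/15 = 571.667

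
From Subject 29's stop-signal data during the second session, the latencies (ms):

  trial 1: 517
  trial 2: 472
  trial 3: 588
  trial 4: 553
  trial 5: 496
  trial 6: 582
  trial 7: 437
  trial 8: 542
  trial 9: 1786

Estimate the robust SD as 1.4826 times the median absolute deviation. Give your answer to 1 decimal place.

68.2 ms

Sorted: 437, 472, 496, 517, 542, 553, 582, 588, 1786 → median = 542
|x − 542| sorted: 0, 11, 25, 40, 46, 46, 70, 105, 1244 → MAD = 46
Robust SD ≈ 1.4826 × 46 = 68.200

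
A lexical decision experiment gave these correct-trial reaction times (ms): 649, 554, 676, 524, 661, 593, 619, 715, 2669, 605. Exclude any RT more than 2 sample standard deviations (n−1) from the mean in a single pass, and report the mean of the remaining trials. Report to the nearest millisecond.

622 ms

n = 10, ΣRT = 8265, M = 826.500
Σ(x−M)² = 3801188.50; s = √(3801188.50/9) = 649.888
Cutoffs: 826.500 ± 2·649.888 → [-473.3, 2126.3]
Outside: 2669 → excluded.
Retained (n=9): Σ = 5596, mean = 5596/9 = 621.778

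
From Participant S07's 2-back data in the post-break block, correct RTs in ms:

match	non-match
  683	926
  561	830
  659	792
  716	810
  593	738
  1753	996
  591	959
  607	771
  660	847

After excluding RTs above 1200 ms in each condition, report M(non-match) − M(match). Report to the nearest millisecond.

218 ms

match: exclude 1753
M(match) = 5070/8 = 633.750
M(non-match) = 7669/9 = 852.111
Difference = 852.111 − 633.750 = 218.361 ms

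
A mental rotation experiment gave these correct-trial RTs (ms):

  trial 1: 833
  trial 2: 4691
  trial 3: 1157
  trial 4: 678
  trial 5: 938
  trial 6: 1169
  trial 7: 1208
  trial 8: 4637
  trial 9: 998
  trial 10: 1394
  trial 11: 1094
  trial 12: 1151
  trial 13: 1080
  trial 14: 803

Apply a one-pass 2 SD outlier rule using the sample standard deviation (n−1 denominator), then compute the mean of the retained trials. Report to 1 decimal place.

1041.9 ms

n = 14, ΣRT = 21831, M = 1559.357
Σ(x−M)² = 22934901.21; s = √(22934901.21/13) = 1328.241
Cutoffs: 1559.357 ± 2·1328.241 → [-1097.1, 4215.8]
Outside: 4637, 4691 → excluded.
Retained (n=12): Σ = 12503, mean = 12503/12 = 1041.917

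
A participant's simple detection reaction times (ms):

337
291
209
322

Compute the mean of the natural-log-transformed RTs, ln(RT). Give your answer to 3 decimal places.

5.653

ln(RT): 5.8201, 5.6733, 5.3423, 5.7746
Σ ln(RT) = 22.6103
Mean = 22.6103/4 = 5.65257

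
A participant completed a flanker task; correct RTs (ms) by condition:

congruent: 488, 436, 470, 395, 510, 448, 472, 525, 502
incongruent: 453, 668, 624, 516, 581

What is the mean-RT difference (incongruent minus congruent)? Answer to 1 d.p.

96.6 ms

M(congruent) = 4246/9 = 471.778
M(incongruent) = 2842/5 = 568.400
Difference = 568.400 − 471.778 = 96.622 ms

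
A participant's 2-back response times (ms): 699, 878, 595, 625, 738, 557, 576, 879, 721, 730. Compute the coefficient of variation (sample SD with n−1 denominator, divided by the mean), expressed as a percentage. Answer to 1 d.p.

n = 10, Σ = 6998, M = 699.8000
Σ(x−M)² = 118985.600; s = √(118985.600/9) = 114.9810
CV = 114.9810 / 699.8000 = 0.16431 = 16.431%

16.4%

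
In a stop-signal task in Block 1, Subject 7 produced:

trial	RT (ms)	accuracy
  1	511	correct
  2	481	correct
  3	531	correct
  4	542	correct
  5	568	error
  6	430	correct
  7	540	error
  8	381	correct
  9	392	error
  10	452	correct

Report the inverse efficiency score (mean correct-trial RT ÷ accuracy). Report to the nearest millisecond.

679 ms

Correct trials (n=7): 511, 481, 531, 542, 430, 381, 452
Mean correct RT = 3328/7 = 475.4286 ms
Proportion correct = 7/10
IES = 475.4286 / (7/10) = 679.184 ms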